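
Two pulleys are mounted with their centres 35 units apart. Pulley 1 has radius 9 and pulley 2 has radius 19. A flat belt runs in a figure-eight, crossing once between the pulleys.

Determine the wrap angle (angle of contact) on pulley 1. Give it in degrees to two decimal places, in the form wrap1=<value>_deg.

crossed belt: β = asin((r1+r2)/C) = asin(28/35) = 53.1301°
wrap1 = wrap2 = π + 2β = 286.2602°

wrap1=286.26_deg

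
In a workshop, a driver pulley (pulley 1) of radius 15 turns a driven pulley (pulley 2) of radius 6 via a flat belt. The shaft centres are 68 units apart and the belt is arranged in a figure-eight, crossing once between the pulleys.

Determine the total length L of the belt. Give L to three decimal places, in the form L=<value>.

L=208.512

crossed belt: β = asin((r1+r2)/C) = asin(21/68) = 17.9883°
wrap1 = wrap2 = π + 2β = 215.9767°
tangent length = C·cosβ = 64.6761
L = (r1+r2)·wrap + 2·C·cosβ = 21·3.7695 + 2·64.6761 = 208.5118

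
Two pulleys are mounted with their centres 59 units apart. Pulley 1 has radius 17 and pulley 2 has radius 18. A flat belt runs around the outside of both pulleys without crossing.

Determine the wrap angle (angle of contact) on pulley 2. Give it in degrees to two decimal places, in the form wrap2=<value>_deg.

open belt: β = asin((r2−r1)/C) = asin(1/59) = 0.9712°
wrap1 = π − 2β = 178.0577°
wrap2 = π + 2β = 181.9423°

wrap2=181.94_deg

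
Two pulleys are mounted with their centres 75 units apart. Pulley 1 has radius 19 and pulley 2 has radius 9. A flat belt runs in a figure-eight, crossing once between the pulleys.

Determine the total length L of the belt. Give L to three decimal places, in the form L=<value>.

L=248.545

crossed belt: β = asin((r1+r2)/C) = asin(28/75) = 21.9213°
wrap1 = wrap2 = π + 2β = 223.8427°
tangent length = C·cosβ = 69.5773
L = (r1+r2)·wrap + 2·C·cosβ = 28·3.9068 + 2·69.5773 = 248.5448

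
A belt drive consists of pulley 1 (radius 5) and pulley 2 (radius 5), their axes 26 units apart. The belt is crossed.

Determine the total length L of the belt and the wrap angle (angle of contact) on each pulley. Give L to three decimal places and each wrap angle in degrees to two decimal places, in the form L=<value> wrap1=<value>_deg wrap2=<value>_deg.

crossed belt: β = asin((r1+r2)/C) = asin(10/26) = 22.6199°
wrap1 = wrap2 = π + 2β = 225.2397°
tangent length = C·cosβ = 24.0000
L = (r1+r2)·wrap + 2·C·cosβ = 10·3.9312 + 2·24.0000 = 87.3117

L=87.312 wrap1=225.24_deg wrap2=225.24_deg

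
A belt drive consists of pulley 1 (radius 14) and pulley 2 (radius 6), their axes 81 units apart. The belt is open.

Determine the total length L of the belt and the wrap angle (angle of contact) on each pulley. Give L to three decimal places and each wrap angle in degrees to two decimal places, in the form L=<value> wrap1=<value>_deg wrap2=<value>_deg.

L=225.623 wrap1=191.34_deg wrap2=168.66_deg

open belt: β = asin((r2−r1)/C) = asin(-8/81) = -5.6681°
wrap1 = π − 2β = 191.3362°
wrap2 = π + 2β = 168.6638°
tangent length = C·cosβ = 80.6040
L = r1·wrap1 + r2·wrap2 + 2·C·cosβ = 14·3.3394 + 6·2.9437 + 2·80.6040 = 225.6226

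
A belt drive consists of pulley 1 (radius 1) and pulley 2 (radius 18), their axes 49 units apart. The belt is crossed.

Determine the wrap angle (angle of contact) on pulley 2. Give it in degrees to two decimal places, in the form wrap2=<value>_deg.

crossed belt: β = asin((r1+r2)/C) = asin(19/49) = 22.8149°
wrap1 = wrap2 = π + 2β = 225.6298°

wrap2=225.63_deg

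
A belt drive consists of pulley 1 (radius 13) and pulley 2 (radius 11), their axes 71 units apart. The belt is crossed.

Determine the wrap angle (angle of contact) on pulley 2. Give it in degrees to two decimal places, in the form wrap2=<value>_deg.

crossed belt: β = asin((r1+r2)/C) = asin(24/71) = 19.7568°
wrap1 = wrap2 = π + 2β = 219.5136°

wrap2=219.51_deg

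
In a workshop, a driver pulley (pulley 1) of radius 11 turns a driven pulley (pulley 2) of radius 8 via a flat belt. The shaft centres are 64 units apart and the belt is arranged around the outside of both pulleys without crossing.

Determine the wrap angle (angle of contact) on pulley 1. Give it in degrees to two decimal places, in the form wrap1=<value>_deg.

wrap1=185.37_deg

open belt: β = asin((r2−r1)/C) = asin(-3/64) = -2.6867°
wrap1 = π − 2β = 185.3734°
wrap2 = π + 2β = 174.6266°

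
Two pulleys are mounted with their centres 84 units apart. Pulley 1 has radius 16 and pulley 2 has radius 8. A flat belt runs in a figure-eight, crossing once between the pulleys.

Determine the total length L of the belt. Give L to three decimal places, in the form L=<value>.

crossed belt: β = asin((r1+r2)/C) = asin(24/84) = 16.6015°
wrap1 = wrap2 = π + 2β = 213.2031°
tangent length = C·cosβ = 80.4984
L = (r1+r2)·wrap + 2·C·cosβ = 24·3.7211 + 2·80.4984 = 250.3032

L=250.303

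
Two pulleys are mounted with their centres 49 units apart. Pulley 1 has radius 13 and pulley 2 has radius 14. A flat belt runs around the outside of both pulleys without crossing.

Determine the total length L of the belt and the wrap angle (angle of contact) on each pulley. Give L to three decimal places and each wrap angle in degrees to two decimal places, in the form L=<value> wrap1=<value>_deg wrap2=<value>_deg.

open belt: β = asin((r2−r1)/C) = asin(1/49) = 1.1694°
wrap1 = π − 2β = 177.6612°
wrap2 = π + 2β = 182.3388°
tangent length = C·cosβ = 48.9898
L = r1·wrap1 + r2·wrap2 + 2·C·cosβ = 13·3.1008 + 14·3.1824 + 2·48.9898 = 182.8434

L=182.843 wrap1=177.66_deg wrap2=182.34_deg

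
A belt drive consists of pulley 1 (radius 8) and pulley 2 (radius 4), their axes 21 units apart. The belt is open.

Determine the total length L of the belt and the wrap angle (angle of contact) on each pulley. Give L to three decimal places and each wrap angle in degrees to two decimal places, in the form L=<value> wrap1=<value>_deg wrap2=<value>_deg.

open belt: β = asin((r2−r1)/C) = asin(-4/21) = -10.9806°
wrap1 = π − 2β = 201.9612°
wrap2 = π + 2β = 158.0388°
tangent length = C·cosβ = 20.6155
L = r1·wrap1 + r2·wrap2 + 2·C·cosβ = 8·3.5249 + 4·2.7583 + 2·20.6155 = 80.4633

L=80.463 wrap1=201.96_deg wrap2=158.04_deg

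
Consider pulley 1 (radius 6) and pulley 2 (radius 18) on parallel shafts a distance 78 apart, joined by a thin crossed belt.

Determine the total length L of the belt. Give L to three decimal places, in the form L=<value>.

L=238.843

crossed belt: β = asin((r1+r2)/C) = asin(24/78) = 17.9202°
wrap1 = wrap2 = π + 2β = 215.8404°
tangent length = C·cosβ = 74.2159
L = (r1+r2)·wrap + 2·C·cosβ = 24·3.7671 + 2·74.2159 = 238.8428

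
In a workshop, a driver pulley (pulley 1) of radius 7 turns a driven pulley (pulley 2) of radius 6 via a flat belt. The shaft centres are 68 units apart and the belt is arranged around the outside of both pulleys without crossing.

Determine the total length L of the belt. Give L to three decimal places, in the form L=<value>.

L=176.855

open belt: β = asin((r2−r1)/C) = asin(-1/68) = -0.8426°
wrap1 = π − 2β = 181.6852°
wrap2 = π + 2β = 178.3148°
tangent length = C·cosβ = 67.9926
L = r1·wrap1 + r2·wrap2 + 2·C·cosβ = 7·3.1710 + 6·3.1122 + 2·67.9926 = 176.8554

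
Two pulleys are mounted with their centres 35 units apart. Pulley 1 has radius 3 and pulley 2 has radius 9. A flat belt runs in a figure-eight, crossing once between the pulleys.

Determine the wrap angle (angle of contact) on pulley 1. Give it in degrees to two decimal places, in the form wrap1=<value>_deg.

crossed belt: β = asin((r1+r2)/C) = asin(12/35) = 20.0510°
wrap1 = wrap2 = π + 2β = 220.1021°

wrap1=220.10_deg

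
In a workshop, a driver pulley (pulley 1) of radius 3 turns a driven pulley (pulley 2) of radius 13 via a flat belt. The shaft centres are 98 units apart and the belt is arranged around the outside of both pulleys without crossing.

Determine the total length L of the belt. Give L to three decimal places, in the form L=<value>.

L=247.287

open belt: β = asin((r2−r1)/C) = asin(10/98) = 5.8567°
wrap1 = π − 2β = 168.2866°
wrap2 = π + 2β = 191.7134°
tangent length = C·cosβ = 97.4885
L = r1·wrap1 + r2·wrap2 + 2·C·cosβ = 3·2.9372 + 13·3.3460 + 2·97.4885 = 247.2868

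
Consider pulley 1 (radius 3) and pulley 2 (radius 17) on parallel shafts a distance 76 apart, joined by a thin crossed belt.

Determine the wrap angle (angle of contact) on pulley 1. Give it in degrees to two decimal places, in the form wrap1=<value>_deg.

wrap1=210.52_deg

crossed belt: β = asin((r1+r2)/C) = asin(20/76) = 15.2575°
wrap1 = wrap2 = π + 2β = 210.5150°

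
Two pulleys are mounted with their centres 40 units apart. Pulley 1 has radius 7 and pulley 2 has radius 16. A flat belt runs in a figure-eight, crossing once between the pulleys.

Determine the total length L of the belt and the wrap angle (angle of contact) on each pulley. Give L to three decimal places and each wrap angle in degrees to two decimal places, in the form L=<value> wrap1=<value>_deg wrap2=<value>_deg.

crossed belt: β = asin((r1+r2)/C) = asin(23/40) = 35.0996°
wrap1 = wrap2 = π + 2β = 250.1993°
tangent length = C·cosβ = 32.7261
L = (r1+r2)·wrap + 2·C·cosβ = 23·4.3668 + 2·32.7261 = 165.8887

L=165.889 wrap1=250.20_deg wrap2=250.20_deg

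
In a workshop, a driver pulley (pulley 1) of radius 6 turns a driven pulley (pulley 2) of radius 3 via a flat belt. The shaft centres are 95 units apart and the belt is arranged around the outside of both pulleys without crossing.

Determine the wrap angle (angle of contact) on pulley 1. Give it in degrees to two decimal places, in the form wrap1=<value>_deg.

wrap1=183.62_deg

open belt: β = asin((r2−r1)/C) = asin(-3/95) = -1.8096°
wrap1 = π − 2β = 183.6193°
wrap2 = π + 2β = 176.3807°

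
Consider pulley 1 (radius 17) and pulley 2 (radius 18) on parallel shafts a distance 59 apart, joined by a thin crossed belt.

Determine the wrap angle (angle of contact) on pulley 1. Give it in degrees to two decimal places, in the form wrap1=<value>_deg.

crossed belt: β = asin((r1+r2)/C) = asin(35/59) = 36.3859°
wrap1 = wrap2 = π + 2β = 252.7717°

wrap1=252.77_deg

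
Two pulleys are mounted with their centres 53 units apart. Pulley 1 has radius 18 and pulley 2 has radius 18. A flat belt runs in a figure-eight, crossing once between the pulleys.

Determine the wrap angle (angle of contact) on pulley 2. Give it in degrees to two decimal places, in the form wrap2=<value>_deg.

wrap2=265.57_deg

crossed belt: β = asin((r1+r2)/C) = asin(36/53) = 42.7847°
wrap1 = wrap2 = π + 2β = 265.5694°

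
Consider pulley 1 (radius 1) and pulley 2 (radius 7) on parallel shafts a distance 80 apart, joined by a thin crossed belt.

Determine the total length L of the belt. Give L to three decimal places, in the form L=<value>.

crossed belt: β = asin((r1+r2)/C) = asin(8/80) = 5.7392°
wrap1 = wrap2 = π + 2β = 191.4783°
tangent length = C·cosβ = 79.5990
L = (r1+r2)·wrap + 2·C·cosβ = 8·3.3419 + 2·79.5990 = 185.9334

L=185.933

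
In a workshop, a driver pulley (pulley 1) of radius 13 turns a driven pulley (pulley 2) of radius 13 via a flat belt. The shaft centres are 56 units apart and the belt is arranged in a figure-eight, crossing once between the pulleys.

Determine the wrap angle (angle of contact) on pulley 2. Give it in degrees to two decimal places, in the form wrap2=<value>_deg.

wrap2=235.33_deg

crossed belt: β = asin((r1+r2)/C) = asin(26/56) = 27.6640°
wrap1 = wrap2 = π + 2β = 235.3280°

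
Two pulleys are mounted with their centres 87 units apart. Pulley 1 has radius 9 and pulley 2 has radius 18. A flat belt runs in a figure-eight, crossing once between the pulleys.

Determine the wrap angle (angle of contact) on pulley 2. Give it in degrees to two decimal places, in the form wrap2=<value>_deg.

crossed belt: β = asin((r1+r2)/C) = asin(27/87) = 18.0800°
wrap1 = wrap2 = π + 2β = 216.1600°

wrap2=216.16_deg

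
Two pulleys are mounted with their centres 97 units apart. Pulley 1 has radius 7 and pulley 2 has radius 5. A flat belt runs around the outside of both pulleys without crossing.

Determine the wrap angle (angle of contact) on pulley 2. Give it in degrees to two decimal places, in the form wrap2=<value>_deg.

wrap2=177.64_deg

open belt: β = asin((r2−r1)/C) = asin(-2/97) = -1.1814°
wrap1 = π − 2β = 182.3629°
wrap2 = π + 2β = 177.6371°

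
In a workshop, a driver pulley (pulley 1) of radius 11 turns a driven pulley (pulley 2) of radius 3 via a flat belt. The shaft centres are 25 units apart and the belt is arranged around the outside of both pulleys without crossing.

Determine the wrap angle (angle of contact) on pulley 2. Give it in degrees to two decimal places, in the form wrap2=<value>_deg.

open belt: β = asin((r2−r1)/C) = asin(-8/25) = -18.6629°
wrap1 = π − 2β = 217.3258°
wrap2 = π + 2β = 142.6742°

wrap2=142.67_deg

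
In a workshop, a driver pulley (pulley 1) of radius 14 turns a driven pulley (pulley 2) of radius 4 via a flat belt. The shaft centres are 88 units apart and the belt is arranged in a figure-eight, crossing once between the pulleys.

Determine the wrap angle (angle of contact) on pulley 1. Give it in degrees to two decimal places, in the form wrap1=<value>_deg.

crossed belt: β = asin((r1+r2)/C) = asin(18/88) = 11.8029°
wrap1 = wrap2 = π + 2β = 203.6058°

wrap1=203.61_deg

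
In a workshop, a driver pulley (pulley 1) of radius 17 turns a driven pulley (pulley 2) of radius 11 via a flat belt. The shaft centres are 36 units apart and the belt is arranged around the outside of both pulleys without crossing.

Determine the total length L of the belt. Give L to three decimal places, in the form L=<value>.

open belt: β = asin((r2−r1)/C) = asin(-6/36) = -9.5941°
wrap1 = π − 2β = 199.1881°
wrap2 = π + 2β = 160.8119°
tangent length = C·cosβ = 35.4965
L = r1·wrap1 + r2·wrap2 + 2·C·cosβ = 17·3.4765 + 11·2.8067 + 2·35.4965 = 160.9669

L=160.967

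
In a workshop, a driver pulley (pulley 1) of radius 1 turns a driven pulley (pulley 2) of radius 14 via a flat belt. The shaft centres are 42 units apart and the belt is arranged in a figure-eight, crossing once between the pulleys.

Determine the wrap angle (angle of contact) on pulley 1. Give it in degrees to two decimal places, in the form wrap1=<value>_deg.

wrap1=221.85_deg

crossed belt: β = asin((r1+r2)/C) = asin(15/42) = 20.9248°
wrap1 = wrap2 = π + 2β = 221.8497°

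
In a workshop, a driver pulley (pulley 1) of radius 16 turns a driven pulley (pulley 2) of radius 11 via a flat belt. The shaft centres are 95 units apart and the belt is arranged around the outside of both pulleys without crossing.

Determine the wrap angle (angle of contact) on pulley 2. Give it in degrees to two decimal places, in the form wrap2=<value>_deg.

wrap2=173.97_deg

open belt: β = asin((r2−r1)/C) = asin(-5/95) = -3.0170°
wrap1 = π − 2β = 186.0339°
wrap2 = π + 2β = 173.9661°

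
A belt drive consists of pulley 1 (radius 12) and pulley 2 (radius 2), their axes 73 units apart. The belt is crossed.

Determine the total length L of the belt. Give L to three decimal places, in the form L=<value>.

L=192.676

crossed belt: β = asin((r1+r2)/C) = asin(14/73) = 11.0567°
wrap1 = wrap2 = π + 2β = 202.1135°
tangent length = C·cosβ = 71.6450
L = (r1+r2)·wrap + 2·C·cosβ = 14·3.5275 + 2·71.6450 = 192.6756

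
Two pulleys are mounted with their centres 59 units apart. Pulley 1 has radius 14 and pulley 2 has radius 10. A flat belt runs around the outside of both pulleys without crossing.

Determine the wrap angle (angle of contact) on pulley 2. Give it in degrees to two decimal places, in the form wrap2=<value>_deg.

open belt: β = asin((r2−r1)/C) = asin(-4/59) = -3.8874°
wrap1 = π − 2β = 187.7749°
wrap2 = π + 2β = 172.2251°

wrap2=172.23_deg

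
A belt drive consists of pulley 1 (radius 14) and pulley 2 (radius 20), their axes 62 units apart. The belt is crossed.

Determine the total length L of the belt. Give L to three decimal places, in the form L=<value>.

L=249.976

crossed belt: β = asin((r1+r2)/C) = asin(34/62) = 33.2564°
wrap1 = wrap2 = π + 2β = 246.5129°
tangent length = C·cosβ = 51.8459
L = (r1+r2)·wrap + 2·C·cosβ = 34·4.3025 + 2·51.8459 = 249.9755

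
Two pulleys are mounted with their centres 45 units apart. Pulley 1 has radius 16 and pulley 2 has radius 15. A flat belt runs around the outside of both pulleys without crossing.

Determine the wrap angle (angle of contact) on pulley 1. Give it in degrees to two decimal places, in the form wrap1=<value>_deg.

open belt: β = asin((r2−r1)/C) = asin(-1/45) = -1.2733°
wrap1 = π − 2β = 182.5467°
wrap2 = π + 2β = 177.4533°

wrap1=182.55_deg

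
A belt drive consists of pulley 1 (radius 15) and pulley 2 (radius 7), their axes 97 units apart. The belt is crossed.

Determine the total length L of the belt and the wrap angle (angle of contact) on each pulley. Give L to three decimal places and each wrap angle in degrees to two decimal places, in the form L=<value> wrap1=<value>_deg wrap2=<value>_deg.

crossed belt: β = asin((r1+r2)/C) = asin(22/97) = 13.1090°
wrap1 = wrap2 = π + 2β = 206.2180°
tangent length = C·cosβ = 94.4722
L = (r1+r2)·wrap + 2·C·cosβ = 22·3.5992 + 2·94.4722 = 268.1265

L=268.126 wrap1=206.22_deg wrap2=206.22_deg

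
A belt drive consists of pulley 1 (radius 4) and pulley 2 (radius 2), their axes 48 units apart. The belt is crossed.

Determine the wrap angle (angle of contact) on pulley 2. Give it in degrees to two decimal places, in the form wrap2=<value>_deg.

crossed belt: β = asin((r1+r2)/C) = asin(6/48) = 7.1808°
wrap1 = wrap2 = π + 2β = 194.3615°

wrap2=194.36_deg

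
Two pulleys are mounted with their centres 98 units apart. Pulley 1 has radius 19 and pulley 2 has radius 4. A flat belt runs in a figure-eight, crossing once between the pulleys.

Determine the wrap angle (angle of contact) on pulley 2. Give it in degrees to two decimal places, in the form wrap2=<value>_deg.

wrap2=207.15_deg

crossed belt: β = asin((r1+r2)/C) = asin(23/98) = 13.5736°
wrap1 = wrap2 = π + 2β = 207.1472°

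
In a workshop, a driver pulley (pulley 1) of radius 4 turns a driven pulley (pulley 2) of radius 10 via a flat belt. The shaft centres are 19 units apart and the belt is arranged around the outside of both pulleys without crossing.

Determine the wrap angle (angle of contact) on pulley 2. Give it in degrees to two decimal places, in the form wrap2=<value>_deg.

open belt: β = asin((r2−r1)/C) = asin(6/19) = 18.4085°
wrap1 = π − 2β = 143.1830°
wrap2 = π + 2β = 216.8170°

wrap2=216.82_deg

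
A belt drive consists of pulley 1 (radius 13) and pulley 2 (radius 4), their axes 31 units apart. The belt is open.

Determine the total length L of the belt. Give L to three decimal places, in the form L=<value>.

L=118.039

open belt: β = asin((r2−r1)/C) = asin(-9/31) = -16.8773°
wrap1 = π − 2β = 213.7545°
wrap2 = π + 2β = 146.2455°
tangent length = C·cosβ = 29.6648
L = r1·wrap1 + r2·wrap2 + 2·C·cosβ = 13·3.7307 + 4·2.5525 + 2·29.6648 = 118.0388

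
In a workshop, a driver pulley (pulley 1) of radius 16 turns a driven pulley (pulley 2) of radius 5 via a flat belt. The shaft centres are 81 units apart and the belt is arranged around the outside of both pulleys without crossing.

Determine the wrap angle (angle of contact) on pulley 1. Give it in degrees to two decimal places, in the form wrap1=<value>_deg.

open belt: β = asin((r2−r1)/C) = asin(-11/81) = -7.8050°
wrap1 = π − 2β = 195.6101°
wrap2 = π + 2β = 164.3899°

wrap1=195.61_deg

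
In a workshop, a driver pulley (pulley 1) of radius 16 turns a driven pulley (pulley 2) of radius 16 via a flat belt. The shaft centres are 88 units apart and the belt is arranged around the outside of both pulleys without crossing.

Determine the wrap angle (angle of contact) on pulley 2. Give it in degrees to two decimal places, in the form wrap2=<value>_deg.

wrap2=180.00_deg

open belt: β = asin((r2−r1)/C) = asin(0/88) = 0.0000°
wrap1 = π − 2β = 180.0000°
wrap2 = π + 2β = 180.0000°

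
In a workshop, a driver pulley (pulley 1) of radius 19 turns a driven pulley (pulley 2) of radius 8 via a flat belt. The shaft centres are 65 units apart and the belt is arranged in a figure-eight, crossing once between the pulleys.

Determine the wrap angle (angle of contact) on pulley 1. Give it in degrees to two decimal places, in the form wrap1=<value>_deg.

wrap1=229.09_deg

crossed belt: β = asin((r1+r2)/C) = asin(27/65) = 24.5435°
wrap1 = wrap2 = π + 2β = 229.0871°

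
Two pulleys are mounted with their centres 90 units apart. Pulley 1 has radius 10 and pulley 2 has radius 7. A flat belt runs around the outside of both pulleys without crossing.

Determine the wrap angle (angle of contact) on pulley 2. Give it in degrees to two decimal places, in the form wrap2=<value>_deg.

open belt: β = asin((r2−r1)/C) = asin(-3/90) = -1.9102°
wrap1 = π − 2β = 183.8204°
wrap2 = π + 2β = 176.1796°

wrap2=176.18_deg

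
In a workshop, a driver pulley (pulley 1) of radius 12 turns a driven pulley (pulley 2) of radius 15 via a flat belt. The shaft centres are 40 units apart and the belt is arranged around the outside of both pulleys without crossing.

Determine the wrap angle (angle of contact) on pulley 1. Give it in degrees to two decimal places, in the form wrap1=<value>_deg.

wrap1=171.40_deg

open belt: β = asin((r2−r1)/C) = asin(3/40) = 4.3012°
wrap1 = π − 2β = 171.3976°
wrap2 = π + 2β = 188.6024°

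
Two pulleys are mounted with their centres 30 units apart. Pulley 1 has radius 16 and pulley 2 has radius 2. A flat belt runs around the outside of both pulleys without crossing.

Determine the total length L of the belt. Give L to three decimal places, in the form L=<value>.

L=123.209

open belt: β = asin((r2−r1)/C) = asin(-14/30) = -27.8181°
wrap1 = π − 2β = 235.6363°
wrap2 = π + 2β = 124.3637°
tangent length = C·cosβ = 26.5330
L = r1·wrap1 + r2·wrap2 + 2·C·cosβ = 16·4.1126 + 2·2.1706 + 2·26.5330 = 123.2092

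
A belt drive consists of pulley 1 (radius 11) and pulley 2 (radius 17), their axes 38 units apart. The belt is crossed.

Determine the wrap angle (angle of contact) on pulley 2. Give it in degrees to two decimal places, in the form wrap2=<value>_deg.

wrap2=274.93_deg

crossed belt: β = asin((r1+r2)/C) = asin(28/38) = 47.4631°
wrap1 = wrap2 = π + 2β = 274.9262°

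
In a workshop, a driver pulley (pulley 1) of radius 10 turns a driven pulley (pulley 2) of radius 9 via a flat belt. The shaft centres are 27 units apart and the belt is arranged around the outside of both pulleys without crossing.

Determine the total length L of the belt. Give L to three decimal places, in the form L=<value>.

open belt: β = asin((r2−r1)/C) = asin(-1/27) = -2.1226°
wrap1 = π − 2β = 184.2451°
wrap2 = π + 2β = 175.7549°
tangent length = C·cosβ = 26.9815
L = r1·wrap1 + r2·wrap2 + 2·C·cosβ = 10·3.2157 + 9·3.0675 + 2·26.9815 = 113.7273

L=113.727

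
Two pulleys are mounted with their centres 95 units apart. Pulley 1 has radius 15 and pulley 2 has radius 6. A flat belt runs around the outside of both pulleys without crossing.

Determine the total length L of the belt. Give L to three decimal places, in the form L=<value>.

L=256.827

open belt: β = asin((r2−r1)/C) = asin(-9/95) = -5.4362°
wrap1 = π − 2β = 190.8723°
wrap2 = π + 2β = 169.1277°
tangent length = C·cosβ = 94.5727
L = r1·wrap1 + r2·wrap2 + 2·C·cosβ = 15·3.3314 + 6·2.9518 + 2·94.5727 = 256.8267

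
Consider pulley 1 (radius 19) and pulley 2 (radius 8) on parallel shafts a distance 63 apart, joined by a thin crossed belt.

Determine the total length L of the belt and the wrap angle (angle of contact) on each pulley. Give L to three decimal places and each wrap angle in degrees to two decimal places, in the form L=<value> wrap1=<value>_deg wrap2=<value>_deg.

crossed belt: β = asin((r1+r2)/C) = asin(27/63) = 25.3769°
wrap1 = wrap2 = π + 2β = 230.7539°
tangent length = C·cosβ = 56.9210
L = (r1+r2)·wrap + 2·C·cosβ = 27·4.0274 + 2·56.9210 = 222.5822

L=222.582 wrap1=230.75_deg wrap2=230.75_deg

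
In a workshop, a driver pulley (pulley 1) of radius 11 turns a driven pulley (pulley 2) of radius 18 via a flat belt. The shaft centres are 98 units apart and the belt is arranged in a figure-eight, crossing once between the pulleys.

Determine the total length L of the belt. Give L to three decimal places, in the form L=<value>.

L=295.752

crossed belt: β = asin((r1+r2)/C) = asin(29/98) = 17.2126°
wrap1 = wrap2 = π + 2β = 214.4252°
tangent length = C·cosβ = 93.6109
L = (r1+r2)·wrap + 2·C·cosβ = 29·3.7424 + 2·93.6109 = 295.7522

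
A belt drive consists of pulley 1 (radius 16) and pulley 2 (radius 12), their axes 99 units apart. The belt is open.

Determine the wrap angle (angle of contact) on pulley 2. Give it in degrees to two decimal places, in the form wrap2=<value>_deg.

wrap2=175.37_deg

open belt: β = asin((r2−r1)/C) = asin(-4/99) = -2.3156°
wrap1 = π − 2β = 184.6312°
wrap2 = π + 2β = 175.3688°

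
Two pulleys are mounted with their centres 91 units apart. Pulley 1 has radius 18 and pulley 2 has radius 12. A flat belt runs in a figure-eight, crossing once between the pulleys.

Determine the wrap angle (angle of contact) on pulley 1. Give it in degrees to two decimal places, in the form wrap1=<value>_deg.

crossed belt: β = asin((r1+r2)/C) = asin(30/91) = 19.2488°
wrap1 = wrap2 = π + 2β = 218.4975°

wrap1=218.50_deg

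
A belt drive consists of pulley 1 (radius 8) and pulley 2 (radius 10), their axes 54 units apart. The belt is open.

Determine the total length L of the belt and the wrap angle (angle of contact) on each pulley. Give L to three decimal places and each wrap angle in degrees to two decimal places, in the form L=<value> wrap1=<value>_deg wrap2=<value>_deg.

L=164.623 wrap1=175.75_deg wrap2=184.25_deg

open belt: β = asin((r2−r1)/C) = asin(2/54) = 2.1226°
wrap1 = π − 2β = 175.7549°
wrap2 = π + 2β = 184.2451°
tangent length = C·cosβ = 53.9630
L = r1·wrap1 + r2·wrap2 + 2·C·cosβ = 8·3.0675 + 10·3.2157 + 2·53.9630 = 164.6228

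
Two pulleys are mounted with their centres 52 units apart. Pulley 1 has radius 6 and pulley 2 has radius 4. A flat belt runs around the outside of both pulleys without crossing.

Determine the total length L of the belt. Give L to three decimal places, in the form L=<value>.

open belt: β = asin((r2−r1)/C) = asin(-2/52) = -2.2042°
wrap1 = π − 2β = 184.4085°
wrap2 = π + 2β = 175.5915°
tangent length = C·cosβ = 51.9615
L = r1·wrap1 + r2·wrap2 + 2·C·cosβ = 6·3.2185 + 4·3.0647 + 2·51.9615 = 135.4929

L=135.493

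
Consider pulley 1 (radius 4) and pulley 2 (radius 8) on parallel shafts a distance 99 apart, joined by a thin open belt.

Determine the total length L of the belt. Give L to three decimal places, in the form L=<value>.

open belt: β = asin((r2−r1)/C) = asin(4/99) = 2.3156°
wrap1 = π − 2β = 175.3688°
wrap2 = π + 2β = 184.6312°
tangent length = C·cosβ = 98.9192
L = r1·wrap1 + r2·wrap2 + 2·C·cosβ = 4·3.0608 + 8·3.2224 + 2·98.9192 = 235.8608

L=235.861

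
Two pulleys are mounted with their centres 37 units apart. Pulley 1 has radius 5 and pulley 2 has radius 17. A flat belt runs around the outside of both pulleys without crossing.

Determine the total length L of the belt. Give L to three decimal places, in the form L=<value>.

L=147.042

open belt: β = asin((r2−r1)/C) = asin(12/37) = 18.9246°
wrap1 = π − 2β = 142.1507°
wrap2 = π + 2β = 217.8493°
tangent length = C·cosβ = 35.0000
L = r1·wrap1 + r2·wrap2 + 2·C·cosβ = 5·2.4810 + 17·3.8022 + 2·35.0000 = 147.0422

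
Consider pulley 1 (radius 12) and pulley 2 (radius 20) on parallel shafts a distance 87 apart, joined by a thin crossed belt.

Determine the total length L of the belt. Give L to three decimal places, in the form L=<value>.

L=286.440

crossed belt: β = asin((r1+r2)/C) = asin(32/87) = 21.5810°
wrap1 = wrap2 = π + 2β = 223.1620°
tangent length = C·cosβ = 80.9012
L = (r1+r2)·wrap + 2·C·cosβ = 32·3.8949 + 2·80.9012 = 286.4395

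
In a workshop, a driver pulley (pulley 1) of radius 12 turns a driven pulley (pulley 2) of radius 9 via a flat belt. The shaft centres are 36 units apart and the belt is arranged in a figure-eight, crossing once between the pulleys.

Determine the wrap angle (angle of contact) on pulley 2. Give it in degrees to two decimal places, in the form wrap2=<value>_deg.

wrap2=251.37_deg

crossed belt: β = asin((r1+r2)/C) = asin(21/36) = 35.6853°
wrap1 = wrap2 = π + 2β = 251.3707°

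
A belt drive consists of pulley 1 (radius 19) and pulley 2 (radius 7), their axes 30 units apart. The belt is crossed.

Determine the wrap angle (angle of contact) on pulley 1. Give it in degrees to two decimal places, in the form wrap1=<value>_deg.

wrap1=300.15_deg

crossed belt: β = asin((r1+r2)/C) = asin(26/30) = 60.0736°
wrap1 = wrap2 = π + 2β = 300.1471°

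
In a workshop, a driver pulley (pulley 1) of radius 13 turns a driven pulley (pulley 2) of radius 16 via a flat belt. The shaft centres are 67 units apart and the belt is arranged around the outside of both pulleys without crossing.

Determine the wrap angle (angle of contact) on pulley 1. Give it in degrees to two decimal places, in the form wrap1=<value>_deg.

open belt: β = asin((r2−r1)/C) = asin(3/67) = 2.5663°
wrap1 = π − 2β = 174.8673°
wrap2 = π + 2β = 185.1327°

wrap1=174.87_deg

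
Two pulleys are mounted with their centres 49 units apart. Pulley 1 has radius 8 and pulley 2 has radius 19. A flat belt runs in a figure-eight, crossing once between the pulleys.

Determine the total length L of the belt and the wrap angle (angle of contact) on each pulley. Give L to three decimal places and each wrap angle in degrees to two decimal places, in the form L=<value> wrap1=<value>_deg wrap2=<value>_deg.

crossed belt: β = asin((r1+r2)/C) = asin(27/49) = 33.4370°
wrap1 = wrap2 = π + 2β = 246.8741°
tangent length = C·cosβ = 40.8901
L = (r1+r2)·wrap + 2·C·cosβ = 27·4.3088 + 2·40.8901 = 198.1169

L=198.117 wrap1=246.87_deg wrap2=246.87_deg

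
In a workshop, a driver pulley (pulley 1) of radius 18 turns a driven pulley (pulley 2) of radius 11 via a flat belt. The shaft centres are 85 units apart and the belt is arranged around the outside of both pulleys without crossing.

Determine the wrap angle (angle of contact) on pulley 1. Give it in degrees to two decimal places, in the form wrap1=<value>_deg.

open belt: β = asin((r2−r1)/C) = asin(-7/85) = -4.7238°
wrap1 = π − 2β = 189.4477°
wrap2 = π + 2β = 170.5523°

wrap1=189.45_deg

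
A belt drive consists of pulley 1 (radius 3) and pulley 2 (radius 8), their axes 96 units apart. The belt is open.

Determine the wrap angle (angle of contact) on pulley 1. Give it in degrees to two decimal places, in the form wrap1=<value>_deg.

open belt: β = asin((r2−r1)/C) = asin(5/96) = 2.9855°
wrap1 = π − 2β = 174.0290°
wrap2 = π + 2β = 185.9710°

wrap1=174.03_deg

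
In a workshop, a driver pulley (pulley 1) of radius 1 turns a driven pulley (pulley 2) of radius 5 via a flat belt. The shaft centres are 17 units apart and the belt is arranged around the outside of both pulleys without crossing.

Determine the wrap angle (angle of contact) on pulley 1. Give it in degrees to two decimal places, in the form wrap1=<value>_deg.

wrap1=152.78_deg

open belt: β = asin((r2−r1)/C) = asin(4/17) = 13.6090°
wrap1 = π − 2β = 152.7821°
wrap2 = π + 2β = 207.2179°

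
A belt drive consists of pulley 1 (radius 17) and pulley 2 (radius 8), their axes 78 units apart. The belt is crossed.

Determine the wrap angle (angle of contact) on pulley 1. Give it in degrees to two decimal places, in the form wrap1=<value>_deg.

wrap1=217.39_deg

crossed belt: β = asin((r1+r2)/C) = asin(25/78) = 18.6939°
wrap1 = wrap2 = π + 2β = 217.3879°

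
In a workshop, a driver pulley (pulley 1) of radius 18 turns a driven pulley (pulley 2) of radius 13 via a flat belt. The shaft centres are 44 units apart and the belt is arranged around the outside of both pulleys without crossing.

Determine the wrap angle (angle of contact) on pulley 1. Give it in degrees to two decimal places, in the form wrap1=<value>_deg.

wrap1=193.05_deg

open belt: β = asin((r2−r1)/C) = asin(-5/44) = -6.5250°
wrap1 = π − 2β = 193.0500°
wrap2 = π + 2β = 166.9500°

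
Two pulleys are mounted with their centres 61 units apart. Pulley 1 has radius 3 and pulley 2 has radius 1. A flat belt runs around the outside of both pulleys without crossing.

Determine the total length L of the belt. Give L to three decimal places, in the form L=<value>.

L=134.632

open belt: β = asin((r2−r1)/C) = asin(-2/61) = -1.8789°
wrap1 = π − 2β = 183.7578°
wrap2 = π + 2β = 176.2422°
tangent length = C·cosβ = 60.9672
L = r1·wrap1 + r2·wrap2 + 2·C·cosβ = 3·3.2072 + 1·3.0760 + 2·60.9672 = 134.6320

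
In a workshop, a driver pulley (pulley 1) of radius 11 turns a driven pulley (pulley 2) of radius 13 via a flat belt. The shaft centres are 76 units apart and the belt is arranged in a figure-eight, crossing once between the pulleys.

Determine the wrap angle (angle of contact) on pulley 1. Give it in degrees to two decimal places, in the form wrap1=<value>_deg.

wrap1=216.82_deg

crossed belt: β = asin((r1+r2)/C) = asin(24/76) = 18.4085°
wrap1 = wrap2 = π + 2β = 216.8170°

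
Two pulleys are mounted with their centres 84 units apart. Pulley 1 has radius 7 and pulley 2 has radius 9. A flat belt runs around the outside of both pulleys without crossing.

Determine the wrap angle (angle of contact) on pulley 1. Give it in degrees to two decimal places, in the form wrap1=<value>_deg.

open belt: β = asin((r2−r1)/C) = asin(2/84) = 1.3643°
wrap1 = π − 2β = 177.2714°
wrap2 = π + 2β = 182.7286°

wrap1=177.27_deg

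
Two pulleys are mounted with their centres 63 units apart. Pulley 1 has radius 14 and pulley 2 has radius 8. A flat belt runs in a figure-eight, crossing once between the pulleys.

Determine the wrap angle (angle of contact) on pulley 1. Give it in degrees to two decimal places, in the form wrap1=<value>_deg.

crossed belt: β = asin((r1+r2)/C) = asin(22/63) = 20.4388°
wrap1 = wrap2 = π + 2β = 220.8776°

wrap1=220.88_deg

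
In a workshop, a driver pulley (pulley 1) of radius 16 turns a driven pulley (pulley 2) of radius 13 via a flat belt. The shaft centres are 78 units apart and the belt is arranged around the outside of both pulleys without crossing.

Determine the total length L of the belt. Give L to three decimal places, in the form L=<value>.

open belt: β = asin((r2−r1)/C) = asin(-3/78) = -2.2042°
wrap1 = π − 2β = 184.4085°
wrap2 = π + 2β = 175.5915°
tangent length = C·cosβ = 77.9423
L = r1·wrap1 + r2·wrap2 + 2·C·cosβ = 16·3.2185 + 13·3.0647 + 2·77.9423 = 247.2216

L=247.222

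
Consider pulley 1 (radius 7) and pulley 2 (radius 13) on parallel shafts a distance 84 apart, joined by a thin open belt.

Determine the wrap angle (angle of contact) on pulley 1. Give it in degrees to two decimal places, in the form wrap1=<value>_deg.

open belt: β = asin((r2−r1)/C) = asin(6/84) = 4.0960°
wrap1 = π − 2β = 171.8079°
wrap2 = π + 2β = 188.1921°

wrap1=171.81_deg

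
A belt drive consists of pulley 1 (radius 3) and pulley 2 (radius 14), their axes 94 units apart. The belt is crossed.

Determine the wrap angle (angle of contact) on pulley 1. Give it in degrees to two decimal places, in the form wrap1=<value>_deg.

wrap1=200.84_deg

crossed belt: β = asin((r1+r2)/C) = asin(17/94) = 10.4193°
wrap1 = wrap2 = π + 2β = 200.8387°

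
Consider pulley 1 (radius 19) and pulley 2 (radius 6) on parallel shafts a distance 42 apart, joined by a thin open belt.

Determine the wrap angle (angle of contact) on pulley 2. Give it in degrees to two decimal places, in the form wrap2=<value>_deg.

open belt: β = asin((r2−r1)/C) = asin(-13/42) = -18.0305°
wrap1 = π − 2β = 216.0611°
wrap2 = π + 2β = 143.9389°

wrap2=143.94_deg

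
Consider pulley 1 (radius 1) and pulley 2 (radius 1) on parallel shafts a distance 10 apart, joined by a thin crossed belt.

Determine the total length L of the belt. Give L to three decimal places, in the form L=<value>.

crossed belt: β = asin((r1+r2)/C) = asin(2/10) = 11.5370°
wrap1 = wrap2 = π + 2β = 203.0739°
tangent length = C·cosβ = 9.7980
L = (r1+r2)·wrap + 2·C·cosβ = 2·3.5443 + 2·9.7980 = 26.6845

L=26.685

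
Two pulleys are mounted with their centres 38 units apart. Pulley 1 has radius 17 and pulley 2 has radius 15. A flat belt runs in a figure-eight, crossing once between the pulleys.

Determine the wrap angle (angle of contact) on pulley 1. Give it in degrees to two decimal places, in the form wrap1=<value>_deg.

wrap1=294.73_deg

crossed belt: β = asin((r1+r2)/C) = asin(32/38) = 57.3631°
wrap1 = wrap2 = π + 2β = 294.7262°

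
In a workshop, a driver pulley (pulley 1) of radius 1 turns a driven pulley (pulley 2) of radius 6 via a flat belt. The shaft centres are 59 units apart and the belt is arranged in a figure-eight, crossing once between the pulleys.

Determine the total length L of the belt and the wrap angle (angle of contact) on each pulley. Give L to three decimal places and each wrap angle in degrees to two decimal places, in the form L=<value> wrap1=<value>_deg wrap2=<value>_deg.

L=140.823 wrap1=193.63_deg wrap2=193.63_deg

crossed belt: β = asin((r1+r2)/C) = asin(7/59) = 6.8139°
wrap1 = wrap2 = π + 2β = 193.6277°
tangent length = C·cosβ = 58.5833
L = (r1+r2)·wrap + 2·C·cosβ = 7·3.3794 + 2·58.5833 = 140.8226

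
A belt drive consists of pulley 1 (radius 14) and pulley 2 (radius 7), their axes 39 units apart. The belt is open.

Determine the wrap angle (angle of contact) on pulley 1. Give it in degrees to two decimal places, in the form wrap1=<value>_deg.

open belt: β = asin((r2−r1)/C) = asin(-7/39) = -10.3399°
wrap1 = π − 2β = 200.6798°
wrap2 = π + 2β = 159.3202°

wrap1=200.68_deg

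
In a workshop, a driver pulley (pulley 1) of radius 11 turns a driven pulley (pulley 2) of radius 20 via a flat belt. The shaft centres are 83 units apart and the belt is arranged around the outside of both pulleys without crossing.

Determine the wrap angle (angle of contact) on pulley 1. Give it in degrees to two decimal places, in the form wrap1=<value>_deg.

wrap1=167.55_deg

open belt: β = asin((r2−r1)/C) = asin(9/83) = 6.2250°
wrap1 = π − 2β = 167.5499°
wrap2 = π + 2β = 192.4501°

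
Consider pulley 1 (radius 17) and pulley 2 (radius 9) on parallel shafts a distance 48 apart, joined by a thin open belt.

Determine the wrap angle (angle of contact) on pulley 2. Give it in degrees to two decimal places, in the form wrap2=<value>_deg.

open belt: β = asin((r2−r1)/C) = asin(-8/48) = -9.5941°
wrap1 = π − 2β = 199.1881°
wrap2 = π + 2β = 160.8119°

wrap2=160.81_deg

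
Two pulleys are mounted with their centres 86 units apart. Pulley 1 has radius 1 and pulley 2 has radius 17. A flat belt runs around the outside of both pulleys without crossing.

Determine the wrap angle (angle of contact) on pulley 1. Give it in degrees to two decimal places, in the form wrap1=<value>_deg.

open belt: β = asin((r2−r1)/C) = asin(16/86) = 10.7222°
wrap1 = π − 2β = 158.5557°
wrap2 = π + 2β = 201.4443°

wrap1=158.56_deg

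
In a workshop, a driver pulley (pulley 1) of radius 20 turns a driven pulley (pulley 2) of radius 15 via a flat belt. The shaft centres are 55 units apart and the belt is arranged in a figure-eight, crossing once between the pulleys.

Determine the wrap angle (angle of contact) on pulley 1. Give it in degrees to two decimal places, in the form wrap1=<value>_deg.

crossed belt: β = asin((r1+r2)/C) = asin(35/55) = 39.5212°
wrap1 = wrap2 = π + 2β = 259.0424°

wrap1=259.04_deg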